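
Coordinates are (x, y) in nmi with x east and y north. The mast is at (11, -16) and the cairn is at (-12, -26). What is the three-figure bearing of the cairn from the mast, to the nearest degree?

247°

Δeast = -12 − 11 = -23.00; Δnorth = -26 − -16 = -10.00.
Bearing = atan2(Δeast, Δnorth) mod 360° = 246.50° ≈ 247°.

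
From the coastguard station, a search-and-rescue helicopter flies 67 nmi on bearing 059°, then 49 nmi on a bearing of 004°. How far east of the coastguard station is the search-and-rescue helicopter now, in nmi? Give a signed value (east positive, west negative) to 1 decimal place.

Leg 1 (059°, 67 nmi): east 67 sin 59° = 57.43, north 67 cos 59° = 34.51
Leg 2 (004°, 49 nmi): east 49 sin 4° = 3.42, north 49 cos 4° = 48.88
Net east component: 60.85 nmi.

60.8 nmi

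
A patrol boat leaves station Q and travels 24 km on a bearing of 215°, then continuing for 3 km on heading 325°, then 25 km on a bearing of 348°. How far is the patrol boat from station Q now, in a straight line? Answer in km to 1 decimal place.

Leg 1 (215°, 24 km): east 24 sin 215° = -13.77, north 24 cos 215° = -19.66
Leg 2 (325°, 3 km): east 3 sin 325° = -1.72, north 3 cos 325° = 2.46
Leg 3 (348°, 25 km): east 25 sin 348° = -5.20, north 25 cos 348° = 24.45
Net: -20.68 east, 7.25 north. Distance = √((-20.68)² + (7.25)²) = 21.919 km.

21.9 km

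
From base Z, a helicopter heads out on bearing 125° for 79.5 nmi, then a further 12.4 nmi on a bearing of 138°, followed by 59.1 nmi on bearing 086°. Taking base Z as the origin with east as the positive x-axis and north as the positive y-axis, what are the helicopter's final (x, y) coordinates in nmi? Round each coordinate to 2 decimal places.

(132.38, -50.69)

Leg 1 (125°, 79.5 nmi): east 79.5 sin 125° = 65.12, north 79.5 cos 125° = -45.60
Leg 2 (138°, 12.4 nmi): east 12.4 sin 138° = 8.30, north 12.4 cos 138° = -9.21
Leg 3 (086°, 59.1 nmi): east 59.1 sin 86° = 58.96, north 59.1 cos 86° = 4.12
Summing: 132.38 nmi east, -50.69 nmi north → (132.38, -50.69).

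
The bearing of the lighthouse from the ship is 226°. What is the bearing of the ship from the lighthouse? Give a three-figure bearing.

Back-bearing = 226° − 180° = 046°.

046°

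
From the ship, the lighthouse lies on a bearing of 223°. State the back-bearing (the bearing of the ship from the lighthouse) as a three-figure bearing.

Back-bearing = 223° − 180° = 043°.

043°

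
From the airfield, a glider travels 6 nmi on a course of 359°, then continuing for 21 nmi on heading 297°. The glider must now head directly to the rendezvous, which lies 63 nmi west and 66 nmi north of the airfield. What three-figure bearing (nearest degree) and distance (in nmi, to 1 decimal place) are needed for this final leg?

319°, 67.1 nmi

Leg 1 (359°, 6 nmi): east 6 sin 359° = -0.10, north 6 cos 359° = 6.00
Leg 2 (297°, 21 nmi): east 21 sin 297° = -18.71, north 21 cos 297° = 9.53
Current position: (-18.82, 15.53). Target: (-63, 66). Remaining: Δeast = -44.18, Δnorth = 50.47.
Bearing = atan2(-44.18, 50.47) mod 360° = 318.80°; distance = √((-44.18)² + (50.47)²) = 67.076 nmi.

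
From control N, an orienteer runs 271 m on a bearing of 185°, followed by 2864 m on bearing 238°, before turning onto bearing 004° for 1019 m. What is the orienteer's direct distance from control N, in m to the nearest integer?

2503 m

Leg 1 (185°, 271 m): east 271 sin 185° = -23.62, north 271 cos 185° = -269.97
Leg 2 (238°, 2864 m): east 2864 sin 238° = -2428.81, north 2864 cos 238° = -1517.69
Leg 3 (004°, 1019 m): east 1019 sin 4° = 71.08, north 1019 cos 4° = 1016.52
Net: -2381.35 east, -771.14 north. Distance = √((-2381.35)² + (-771.14)²) = 2503.092 m.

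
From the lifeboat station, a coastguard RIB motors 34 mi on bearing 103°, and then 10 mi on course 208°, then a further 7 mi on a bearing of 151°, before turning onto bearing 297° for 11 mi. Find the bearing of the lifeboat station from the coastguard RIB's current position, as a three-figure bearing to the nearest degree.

309°

Leg 1 (103°, 34 mi): east 34 sin 103° = 33.13, north 34 cos 103° = -7.65
Leg 2 (208°, 10 mi): east 10 sin 208° = -4.69, north 10 cos 208° = -8.83
Leg 3 (151°, 7 mi): east 7 sin 151° = 3.39, north 7 cos 151° = -6.12
Leg 4 (297°, 11 mi): east 11 sin 297° = -9.80, north 11 cos 297° = 4.99
Net displacement: 22.03 east, -17.61 north. Direction back to start is (-22.03, 17.61): bearing = atan2(-22.03, 17.61) mod 360° = 308.64° ≈ 309°.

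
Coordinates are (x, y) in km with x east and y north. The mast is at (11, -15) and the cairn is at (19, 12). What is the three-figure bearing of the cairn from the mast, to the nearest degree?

017°

Δeast = 19 − 11 = 8.00; Δnorth = 12 − -15 = 27.00.
Bearing = atan2(Δeast, Δnorth) mod 360° = 16.50° ≈ 017°.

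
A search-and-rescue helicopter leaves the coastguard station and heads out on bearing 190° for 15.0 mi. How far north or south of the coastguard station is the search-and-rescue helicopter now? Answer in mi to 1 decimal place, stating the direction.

14.8 mi south

Leg 1 (190°, 15.0 mi): east 15.0 sin 190° = -2.60, north 15.0 cos 190° = -14.77
Net north component: -14.77 mi.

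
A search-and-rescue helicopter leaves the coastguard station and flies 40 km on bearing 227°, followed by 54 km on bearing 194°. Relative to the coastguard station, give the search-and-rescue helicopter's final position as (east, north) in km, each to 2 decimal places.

Leg 1 (227°, 40 km): east 40 sin 227° = -29.25, north 40 cos 227° = -27.28
Leg 2 (194°, 54 km): east 54 sin 194° = -13.06, north 54 cos 194° = -52.40
Summing: -42.32 km east, -79.68 km north → (-42.32, -79.68).

(-42.32, -79.68)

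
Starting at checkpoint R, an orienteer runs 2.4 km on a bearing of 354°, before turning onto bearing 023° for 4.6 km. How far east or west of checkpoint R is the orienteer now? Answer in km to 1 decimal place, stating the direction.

Leg 1 (354°, 2.4 km): east 2.4 sin 354° = -0.25, north 2.4 cos 354° = 2.39
Leg 2 (023°, 4.6 km): east 4.6 sin 23° = 1.80, north 4.6 cos 23° = 4.23
Net east component: 1.55 km.

1.5 km east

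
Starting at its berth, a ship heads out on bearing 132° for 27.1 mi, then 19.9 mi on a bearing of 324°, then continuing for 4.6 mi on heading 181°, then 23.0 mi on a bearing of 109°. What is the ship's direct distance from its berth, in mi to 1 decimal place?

Leg 1 (132°, 27.1 mi): east 27.1 sin 132° = 20.14, north 27.1 cos 132° = -18.13
Leg 2 (324°, 19.9 mi): east 19.9 sin 324° = -11.70, north 19.9 cos 324° = 16.10
Leg 3 (181°, 4.6 mi): east 4.6 sin 181° = -0.08, north 4.6 cos 181° = -4.60
Leg 4 (109°, 23.0 mi): east 23.0 sin 109° = 21.75, north 23.0 cos 109° = -7.49
Net: 30.11 east, -14.12 north. Distance = √((30.11)² + (-14.12)²) = 33.256 mi.

33.3 mi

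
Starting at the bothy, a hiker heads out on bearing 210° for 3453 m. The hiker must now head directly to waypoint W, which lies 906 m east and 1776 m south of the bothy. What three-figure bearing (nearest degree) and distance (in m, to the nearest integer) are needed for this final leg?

065°, 2899 m

Leg 1 (210°, 3453 m): east 3453 sin 210° = -1726.50, north 3453 cos 210° = -2990.39
Current position: (-1726.50, -2990.39). Target: (906, -1776). Remaining: Δeast = 2632.50, Δnorth = 1214.39.
Bearing = atan2(2632.50, 1214.39) mod 360° = 65.24°; distance = √((2632.50)² + (1214.39)²) = 2899.101 m.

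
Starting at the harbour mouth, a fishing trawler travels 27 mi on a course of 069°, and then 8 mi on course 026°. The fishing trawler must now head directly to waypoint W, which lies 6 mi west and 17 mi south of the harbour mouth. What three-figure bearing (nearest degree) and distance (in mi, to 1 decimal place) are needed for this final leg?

Leg 1 (069°, 27 mi): east 27 sin 69° = 25.21, north 27 cos 69° = 9.68
Leg 2 (026°, 8 mi): east 8 sin 26° = 3.51, north 8 cos 26° = 7.19
Current position: (28.71, 16.87). Target: (-6, -17). Remaining: Δeast = -34.71, Δnorth = -33.87.
Bearing = atan2(-34.71, -33.87) mod 360° = 225.71°; distance = √((-34.71)² + (-33.87)²) = 48.497 mi.

226°, 48.5 mi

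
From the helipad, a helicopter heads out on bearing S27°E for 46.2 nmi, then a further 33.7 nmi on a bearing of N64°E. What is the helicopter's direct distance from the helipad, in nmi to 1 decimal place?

57.7 nmi

Leg 1 (S27°E, 46.2 nmi): east 46.2 sin 153° = 20.97, north 46.2 cos 153° = -41.16
Leg 2 (N64°E, 33.7 nmi): east 33.7 sin 64° = 30.29, north 33.7 cos 64° = 14.77
Net: 51.26 east, -26.39 north. Distance = √((51.26)² + (-26.39)²) = 57.658 nmi.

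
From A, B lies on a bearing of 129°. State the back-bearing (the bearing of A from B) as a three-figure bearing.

309°

Back-bearing = 129° + 180° = 309°.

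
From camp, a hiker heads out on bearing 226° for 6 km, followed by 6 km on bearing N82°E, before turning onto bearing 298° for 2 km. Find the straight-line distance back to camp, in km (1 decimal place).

2.4 km

Leg 1 (226°, 6 km): east 6 sin 226° = -4.32, north 6 cos 226° = -4.17
Leg 2 (N82°E, 6 km): east 6 sin 82° = 5.94, north 6 cos 82° = 0.84
Leg 3 (298°, 2 km): east 2 sin 298° = -1.77, north 2 cos 298° = 0.94
Net: -0.14 east, -2.39 north. Distance = √((-0.14)² + (-2.39)²) = 2.398 km.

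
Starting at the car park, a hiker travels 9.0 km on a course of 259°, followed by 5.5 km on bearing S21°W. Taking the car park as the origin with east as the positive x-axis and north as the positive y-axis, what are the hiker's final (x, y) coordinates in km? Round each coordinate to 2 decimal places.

Leg 1 (259°, 9.0 km): east 9.0 sin 259° = -8.83, north 9.0 cos 259° = -1.72
Leg 2 (S21°W, 5.5 km): east 5.5 sin 201° = -1.97, north 5.5 cos 201° = -5.13
Summing: -10.81 km east, -6.85 km north → (-10.81, -6.85).

(-10.81, -6.85)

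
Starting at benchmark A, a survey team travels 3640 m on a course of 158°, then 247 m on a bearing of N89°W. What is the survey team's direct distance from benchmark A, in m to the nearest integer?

3551 m

Leg 1 (158°, 3640 m): east 3640 sin 158° = 1363.57, north 3640 cos 158° = -3374.95
Leg 2 (N89°W, 247 m): east 247 sin 271° = -246.96, north 247 cos 271° = 4.31
Net: 1116.61 east, -3370.64 north. Distance = √((1116.61)² + (-3370.64)²) = 3550.776 m.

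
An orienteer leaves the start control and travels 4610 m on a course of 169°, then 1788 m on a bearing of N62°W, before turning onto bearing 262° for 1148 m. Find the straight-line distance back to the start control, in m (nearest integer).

Leg 1 (169°, 4610 m): east 4610 sin 169° = 879.63, north 4610 cos 169° = -4525.30
Leg 2 (N62°W, 1788 m): east 1788 sin 298° = -1578.71, north 1788 cos 298° = 839.42
Leg 3 (262°, 1148 m): east 1148 sin 262° = -1136.83, north 1148 cos 262° = -159.77
Net: -1835.91 east, -3845.66 north. Distance = √((-1835.91)² + (-3845.66)²) = 4261.413 m.

4261 m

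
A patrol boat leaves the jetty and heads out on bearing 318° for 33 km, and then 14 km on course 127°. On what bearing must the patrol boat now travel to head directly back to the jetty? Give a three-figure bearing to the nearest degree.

146°

Leg 1 (318°, 33 km): east 33 sin 318° = -22.08, north 33 cos 318° = 24.52
Leg 2 (127°, 14 km): east 14 sin 127° = 11.18, north 14 cos 127° = -8.43
Net displacement: -10.90 east, 16.10 north. Direction back to start is (10.90, -16.10): bearing = atan2(10.90, -16.10) mod 360° = 145.90° ≈ 146°.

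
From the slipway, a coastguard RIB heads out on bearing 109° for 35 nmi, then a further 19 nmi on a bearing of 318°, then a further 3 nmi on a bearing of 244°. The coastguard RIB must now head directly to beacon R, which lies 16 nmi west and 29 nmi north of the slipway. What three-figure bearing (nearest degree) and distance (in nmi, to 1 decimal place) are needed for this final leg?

309°, 43.5 nmi

Leg 1 (109°, 35 nmi): east 35 sin 109° = 33.09, north 35 cos 109° = -11.39
Leg 2 (318°, 19 nmi): east 19 sin 318° = -12.71, north 19 cos 318° = 14.12
Leg 3 (244°, 3 nmi): east 3 sin 244° = -2.70, north 3 cos 244° = -1.32
Current position: (17.68, 1.41). Target: (-16, 29). Remaining: Δeast = -33.68, Δnorth = 27.59.
Bearing = atan2(-33.68, 27.59) mod 360° = 309.32°; distance = √((-33.68)² + (27.59)²) = 43.541 nmi.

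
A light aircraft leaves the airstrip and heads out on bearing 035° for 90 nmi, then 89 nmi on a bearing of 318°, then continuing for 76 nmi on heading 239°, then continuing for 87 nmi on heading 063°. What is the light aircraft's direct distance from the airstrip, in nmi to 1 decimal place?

Leg 1 (035°, 90 nmi): east 90 sin 35° = 51.62, north 90 cos 35° = 73.72
Leg 2 (318°, 89 nmi): east 89 sin 318° = -59.55, north 89 cos 318° = 66.14
Leg 3 (239°, 76 nmi): east 76 sin 239° = -65.14, north 76 cos 239° = -39.14
Leg 4 (063°, 87 nmi): east 87 sin 63° = 77.52, north 87 cos 63° = 39.50
Net: 4.44 east, 140.22 north. Distance = √((4.44)² + (140.22)²) = 140.288 nmi.

140.3 nmi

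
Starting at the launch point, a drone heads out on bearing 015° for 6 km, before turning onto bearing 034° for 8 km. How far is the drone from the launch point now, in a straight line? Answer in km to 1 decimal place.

13.8 km

Leg 1 (015°, 6 km): east 6 sin 15° = 1.55, north 6 cos 15° = 5.80
Leg 2 (034°, 8 km): east 8 sin 34° = 4.47, north 8 cos 34° = 6.63
Net: 6.03 east, 12.43 north. Distance = √((6.03)² + (12.43)²) = 13.812 km.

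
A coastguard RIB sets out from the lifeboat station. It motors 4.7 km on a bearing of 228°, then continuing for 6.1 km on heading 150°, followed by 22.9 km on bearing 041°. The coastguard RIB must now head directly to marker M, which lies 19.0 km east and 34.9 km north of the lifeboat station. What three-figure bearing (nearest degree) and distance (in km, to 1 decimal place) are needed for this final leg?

010°, 26.4 km

Leg 1 (228°, 4.7 km): east 4.7 sin 228° = -3.49, north 4.7 cos 228° = -3.14
Leg 2 (150°, 6.1 km): east 6.1 sin 150° = 3.05, north 6.1 cos 150° = -5.28
Leg 3 (041°, 22.9 km): east 22.9 sin 41° = 15.02, north 22.9 cos 41° = 17.28
Current position: (14.58, 8.86). Target: (19.0, 34.9). Remaining: Δeast = 4.42, Δnorth = 26.04.
Bearing = atan2(4.42, 26.04) mod 360° = 9.63°; distance = √((4.42)² + (26.04)²) = 26.417 km.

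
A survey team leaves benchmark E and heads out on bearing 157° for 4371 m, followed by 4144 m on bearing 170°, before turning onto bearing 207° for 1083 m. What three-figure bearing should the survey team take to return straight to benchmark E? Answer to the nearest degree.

Leg 1 (157°, 4371 m): east 4371 sin 157° = 1707.89, north 4371 cos 157° = -4023.53
Leg 2 (170°, 4144 m): east 4144 sin 170° = 719.60, north 4144 cos 170° = -4081.04
Leg 3 (207°, 1083 m): east 1083 sin 207° = -491.67, north 1083 cos 207° = -964.96
Net displacement: 1935.81 east, -9069.53 north. Direction back to start is (-1935.81, 9069.53): bearing = atan2(-1935.81, 9069.53) mod 360° = 347.95° ≈ 348°.

348°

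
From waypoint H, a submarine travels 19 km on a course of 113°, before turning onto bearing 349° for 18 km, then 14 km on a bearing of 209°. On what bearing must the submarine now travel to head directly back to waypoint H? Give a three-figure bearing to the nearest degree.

Leg 1 (113°, 19 km): east 19 sin 113° = 17.49, north 19 cos 113° = -7.42
Leg 2 (349°, 18 km): east 18 sin 349° = -3.43, north 18 cos 349° = 17.67
Leg 3 (209°, 14 km): east 14 sin 209° = -6.79, north 14 cos 209° = -12.24
Net displacement: 7.27 east, -2.00 north. Direction back to start is (-7.27, 2.00): bearing = atan2(-7.27, 2.00) mod 360° = 285.38° ≈ 285°.

285°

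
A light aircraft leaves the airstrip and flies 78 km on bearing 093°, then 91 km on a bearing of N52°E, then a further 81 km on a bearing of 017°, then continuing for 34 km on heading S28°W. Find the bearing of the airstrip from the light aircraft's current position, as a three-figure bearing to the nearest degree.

Leg 1 (093°, 78 km): east 78 sin 93° = 77.89, north 78 cos 93° = -4.08
Leg 2 (N52°E, 91 km): east 91 sin 52° = 71.71, north 91 cos 52° = 56.03
Leg 3 (017°, 81 km): east 81 sin 17° = 23.68, north 81 cos 17° = 77.46
Leg 4 (S28°W, 34 km): east 34 sin 208° = -15.96, north 34 cos 208° = -30.02
Net displacement: 157.32 east, 99.38 north. Direction back to start is (-157.32, -99.38): bearing = atan2(-157.32, -99.38) mod 360° = 237.72° ≈ 238°.

238°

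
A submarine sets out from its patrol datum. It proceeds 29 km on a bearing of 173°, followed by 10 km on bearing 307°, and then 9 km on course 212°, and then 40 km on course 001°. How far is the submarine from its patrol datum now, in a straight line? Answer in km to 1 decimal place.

Leg 1 (173°, 29 km): east 29 sin 173° = 3.53, north 29 cos 173° = -28.78
Leg 2 (307°, 10 km): east 10 sin 307° = -7.99, north 10 cos 307° = 6.02
Leg 3 (212°, 9 km): east 9 sin 212° = -4.77, north 9 cos 212° = -7.63
Leg 4 (001°, 40 km): east 40 sin 1° = 0.70, north 40 cos 1° = 39.99
Net: -8.52 east, 9.60 north. Distance = √((-8.52)² + (9.60)²) = 12.835 km.

12.8 km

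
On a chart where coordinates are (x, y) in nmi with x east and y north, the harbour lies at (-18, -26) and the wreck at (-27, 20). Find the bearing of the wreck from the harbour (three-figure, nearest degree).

349°

Δeast = -27 − -18 = -9.00; Δnorth = 20 − -26 = 46.00.
Bearing = atan2(Δeast, Δnorth) mod 360° = 348.93° ≈ 349°.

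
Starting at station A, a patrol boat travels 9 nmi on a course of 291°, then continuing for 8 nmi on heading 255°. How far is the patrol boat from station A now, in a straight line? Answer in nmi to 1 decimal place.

Leg 1 (291°, 9 nmi): east 9 sin 291° = -8.40, north 9 cos 291° = 3.23
Leg 2 (255°, 8 nmi): east 8 sin 255° = -7.73, north 8 cos 255° = -2.07
Net: -16.13 east, 1.15 north. Distance = √((-16.13)² + (1.15)²) = 16.171 nmi.

16.2 nmi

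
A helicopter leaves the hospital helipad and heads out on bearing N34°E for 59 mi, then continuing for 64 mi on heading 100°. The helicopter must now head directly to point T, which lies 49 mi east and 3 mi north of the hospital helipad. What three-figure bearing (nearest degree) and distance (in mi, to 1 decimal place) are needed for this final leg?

Leg 1 (N34°E, 59 mi): east 59 sin 34° = 32.99, north 59 cos 34° = 48.91
Leg 2 (100°, 64 mi): east 64 sin 100° = 63.03, north 64 cos 100° = -11.11
Current position: (96.02, 37.80). Target: (49, 3). Remaining: Δeast = -47.02, Δnorth = -34.80.
Bearing = atan2(-47.02, -34.80) mod 360° = 233.49°; distance = √((-47.02)² + (-34.80)²) = 58.497 mi.

233°, 58.5 mi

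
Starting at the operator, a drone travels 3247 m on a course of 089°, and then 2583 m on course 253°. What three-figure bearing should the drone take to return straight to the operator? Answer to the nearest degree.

312°

Leg 1 (089°, 3247 m): east 3247 sin 89° = 3246.51, north 3247 cos 89° = 56.67
Leg 2 (253°, 2583 m): east 2583 sin 253° = -2470.14, north 2583 cos 253° = -755.20
Net displacement: 776.37 east, -698.53 north. Direction back to start is (-776.37, 698.53): bearing = atan2(-776.37, 698.53) mod 360° = 311.98° ≈ 312°.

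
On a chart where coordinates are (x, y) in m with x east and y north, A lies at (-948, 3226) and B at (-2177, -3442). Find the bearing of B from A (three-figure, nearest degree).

190°

Δeast = -2177 − -948 = -1229.00; Δnorth = -3442 − 3226 = -6668.00.
Bearing = atan2(Δeast, Δnorth) mod 360° = 190.44° ≈ 190°.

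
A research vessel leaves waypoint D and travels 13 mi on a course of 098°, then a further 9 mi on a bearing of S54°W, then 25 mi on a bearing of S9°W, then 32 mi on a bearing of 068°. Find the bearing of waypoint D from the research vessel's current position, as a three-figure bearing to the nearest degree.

Leg 1 (098°, 13 mi): east 13 sin 98° = 12.87, north 13 cos 98° = -1.81
Leg 2 (S54°W, 9 mi): east 9 sin 234° = -7.28, north 9 cos 234° = -5.29
Leg 3 (S9°W, 25 mi): east 25 sin 189° = -3.91, north 25 cos 189° = -24.69
Leg 4 (068°, 32 mi): east 32 sin 68° = 29.67, north 32 cos 68° = 11.99
Net displacement: 31.35 east, -19.80 north. Direction back to start is (-31.35, 19.80): bearing = atan2(-31.35, 19.80) mod 360° = 302.28° ≈ 302°.

302°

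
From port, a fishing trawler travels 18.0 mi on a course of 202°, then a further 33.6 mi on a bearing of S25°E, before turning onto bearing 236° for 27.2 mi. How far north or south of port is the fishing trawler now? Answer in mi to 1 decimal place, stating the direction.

62.4 mi south

Leg 1 (202°, 18.0 mi): east 18.0 sin 202° = -6.74, north 18.0 cos 202° = -16.69
Leg 2 (S25°E, 33.6 mi): east 33.6 sin 155° = 14.20, north 33.6 cos 155° = -30.45
Leg 3 (236°, 27.2 mi): east 27.2 sin 236° = -22.55, north 27.2 cos 236° = -15.21
Net north component: -62.35 mi.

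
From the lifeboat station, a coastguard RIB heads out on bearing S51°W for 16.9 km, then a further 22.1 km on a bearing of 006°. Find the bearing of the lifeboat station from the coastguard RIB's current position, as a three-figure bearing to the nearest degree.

136°

Leg 1 (S51°W, 16.9 km): east 16.9 sin 231° = -13.13, north 16.9 cos 231° = -10.64
Leg 2 (006°, 22.1 km): east 22.1 sin 6° = 2.31, north 22.1 cos 6° = 21.98
Net displacement: -10.82 east, 11.34 north. Direction back to start is (10.82, -11.34): bearing = atan2(10.82, -11.34) mod 360° = 136.34° ≈ 136°.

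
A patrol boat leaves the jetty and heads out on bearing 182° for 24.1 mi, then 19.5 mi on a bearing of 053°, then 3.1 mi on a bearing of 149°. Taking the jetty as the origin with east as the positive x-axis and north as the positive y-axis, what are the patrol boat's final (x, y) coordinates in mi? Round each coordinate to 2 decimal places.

(16.33, -15.01)

Leg 1 (182°, 24.1 mi): east 24.1 sin 182° = -0.84, north 24.1 cos 182° = -24.09
Leg 2 (053°, 19.5 mi): east 19.5 sin 53° = 15.57, north 19.5 cos 53° = 11.74
Leg 3 (149°, 3.1 mi): east 3.1 sin 149° = 1.60, north 3.1 cos 149° = -2.66
Summing: 16.33 mi east, -15.01 mi north → (16.33, -15.01).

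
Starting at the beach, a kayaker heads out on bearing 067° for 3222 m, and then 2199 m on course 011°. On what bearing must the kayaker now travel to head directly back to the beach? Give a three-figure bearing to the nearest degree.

Leg 1 (067°, 3222 m): east 3222 sin 67° = 2965.87, north 3222 cos 67° = 1258.94
Leg 2 (011°, 2199 m): east 2199 sin 11° = 419.59, north 2199 cos 11° = 2158.60
Net displacement: 3385.46 east, 3417.53 north. Direction back to start is (-3385.46, -3417.53): bearing = atan2(-3385.46, -3417.53) mod 360° = 224.73° ≈ 225°.

225°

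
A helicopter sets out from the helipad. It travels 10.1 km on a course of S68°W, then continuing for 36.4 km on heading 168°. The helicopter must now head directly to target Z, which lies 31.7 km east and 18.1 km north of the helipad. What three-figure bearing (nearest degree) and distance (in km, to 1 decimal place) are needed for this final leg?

030°, 66.5 km

Leg 1 (S68°W, 10.1 km): east 10.1 sin 248° = -9.36, north 10.1 cos 248° = -3.78
Leg 2 (168°, 36.4 km): east 36.4 sin 168° = 7.57, north 36.4 cos 168° = -35.60
Current position: (-1.80, -39.39). Target: (31.7, 18.1). Remaining: Δeast = 33.50, Δnorth = 57.49.
Bearing = atan2(33.50, 57.49) mod 360° = 30.23°; distance = √((33.50)² + (57.49)²) = 66.535 km.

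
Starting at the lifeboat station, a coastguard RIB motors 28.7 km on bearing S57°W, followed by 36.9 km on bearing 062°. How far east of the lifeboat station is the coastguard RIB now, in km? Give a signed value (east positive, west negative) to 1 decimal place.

8.5 km

Leg 1 (S57°W, 28.7 km): east 28.7 sin 237° = -24.07, north 28.7 cos 237° = -15.63
Leg 2 (062°, 36.9 km): east 36.9 sin 62° = 32.58, north 36.9 cos 62° = 17.32
Net east component: 8.51 km.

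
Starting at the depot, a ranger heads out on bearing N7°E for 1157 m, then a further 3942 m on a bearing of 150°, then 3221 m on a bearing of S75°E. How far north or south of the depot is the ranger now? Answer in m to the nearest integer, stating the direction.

3099 m south

Leg 1 (N7°E, 1157 m): east 1157 sin 7° = 141.00, north 1157 cos 7° = 1148.38
Leg 2 (150°, 3942 m): east 3942 sin 150° = 1971.00, north 3942 cos 150° = -3413.87
Leg 3 (S75°E, 3221 m): east 3221 sin 105° = 3111.25, north 3221 cos 105° = -833.66
Net north component: -3099.15 m.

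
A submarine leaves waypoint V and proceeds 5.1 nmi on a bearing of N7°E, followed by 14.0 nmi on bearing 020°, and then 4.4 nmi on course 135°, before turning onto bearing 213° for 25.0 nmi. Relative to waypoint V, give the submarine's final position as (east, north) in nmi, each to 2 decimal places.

(-5.09, -5.86)

Leg 1 (N7°E, 5.1 nmi): east 5.1 sin 7° = 0.62, north 5.1 cos 7° = 5.06
Leg 2 (020°, 14.0 nmi): east 14.0 sin 20° = 4.79, north 14.0 cos 20° = 13.16
Leg 3 (135°, 4.4 nmi): east 4.4 sin 135° = 3.11, north 4.4 cos 135° = -3.11
Leg 4 (213°, 25.0 nmi): east 25.0 sin 213° = -13.62, north 25.0 cos 213° = -20.97
Summing: -5.09 nmi east, -5.86 nmi north → (-5.09, -5.86).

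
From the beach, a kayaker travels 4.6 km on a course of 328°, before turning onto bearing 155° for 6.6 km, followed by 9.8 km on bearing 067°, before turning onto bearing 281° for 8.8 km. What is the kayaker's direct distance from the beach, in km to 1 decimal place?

Leg 1 (328°, 4.6 km): east 4.6 sin 328° = -2.44, north 4.6 cos 328° = 3.90
Leg 2 (155°, 6.6 km): east 6.6 sin 155° = 2.79, north 6.6 cos 155° = -5.98
Leg 3 (067°, 9.8 km): east 9.8 sin 67° = 9.02, north 9.8 cos 67° = 3.83
Leg 4 (281°, 8.8 km): east 8.8 sin 281° = -8.64, north 8.8 cos 281° = 1.68
Net: 0.73 east, 3.43 north. Distance = √((0.73)² + (3.43)²) = 3.505 km.

3.5 km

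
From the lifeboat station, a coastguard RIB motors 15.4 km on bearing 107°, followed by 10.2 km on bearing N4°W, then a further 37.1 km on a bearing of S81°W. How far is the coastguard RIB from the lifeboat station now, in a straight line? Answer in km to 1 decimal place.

22.6 km

Leg 1 (107°, 15.4 km): east 15.4 sin 107° = 14.73, north 15.4 cos 107° = -4.50
Leg 2 (N4°W, 10.2 km): east 10.2 sin 356° = -0.71, north 10.2 cos 356° = 10.18
Leg 3 (S81°W, 37.1 km): east 37.1 sin 261° = -36.64, north 37.1 cos 261° = -5.80
Net: -22.63 east, -0.13 north. Distance = √((-22.63)² + (-0.13)²) = 22.628 km.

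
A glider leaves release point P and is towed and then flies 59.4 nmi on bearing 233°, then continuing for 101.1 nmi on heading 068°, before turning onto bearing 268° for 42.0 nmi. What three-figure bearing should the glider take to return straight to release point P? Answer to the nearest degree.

Leg 1 (233°, 59.4 nmi): east 59.4 sin 233° = -47.44, north 59.4 cos 233° = -35.75
Leg 2 (068°, 101.1 nmi): east 101.1 sin 68° = 93.74, north 101.1 cos 68° = 37.87
Leg 3 (268°, 42.0 nmi): east 42.0 sin 268° = -41.97, north 42.0 cos 268° = -1.47
Net displacement: 4.32 east, 0.66 north. Direction back to start is (-4.32, -0.66): bearing = atan2(-4.32, -0.66) mod 360° = 261.33° ≈ 261°.

261°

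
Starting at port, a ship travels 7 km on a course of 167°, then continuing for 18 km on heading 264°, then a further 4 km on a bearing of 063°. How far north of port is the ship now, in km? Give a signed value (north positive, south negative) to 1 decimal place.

-6.9 km

Leg 1 (167°, 7 km): east 7 sin 167° = 1.57, north 7 cos 167° = -6.82
Leg 2 (264°, 18 km): east 18 sin 264° = -17.90, north 18 cos 264° = -1.88
Leg 3 (063°, 4 km): east 4 sin 63° = 3.56, north 4 cos 63° = 1.82
Net north component: -6.89 km.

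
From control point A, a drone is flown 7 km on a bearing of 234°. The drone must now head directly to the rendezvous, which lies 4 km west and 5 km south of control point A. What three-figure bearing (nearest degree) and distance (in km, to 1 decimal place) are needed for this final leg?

118°, 1.9 km

Leg 1 (234°, 7 km): east 7 sin 234° = -5.66, north 7 cos 234° = -4.11
Current position: (-5.66, -4.11). Target: (-4, -5). Remaining: Δeast = 1.66, Δnorth = -0.89.
Bearing = atan2(1.66, -0.89) mod 360° = 118.03°; distance = √((1.66)² + (-0.89)²) = 1.884 km.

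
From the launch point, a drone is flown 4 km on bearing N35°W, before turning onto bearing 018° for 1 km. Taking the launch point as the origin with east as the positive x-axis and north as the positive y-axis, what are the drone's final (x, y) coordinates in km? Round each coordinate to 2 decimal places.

Leg 1 (N35°W, 4 km): east 4 sin 325° = -2.29, north 4 cos 325° = 3.28
Leg 2 (018°, 1 km): east 1 sin 18° = 0.31, north 1 cos 18° = 0.95
Summing: -1.99 km east, 4.23 km north → (-1.99, 4.23).

(-1.99, 4.23)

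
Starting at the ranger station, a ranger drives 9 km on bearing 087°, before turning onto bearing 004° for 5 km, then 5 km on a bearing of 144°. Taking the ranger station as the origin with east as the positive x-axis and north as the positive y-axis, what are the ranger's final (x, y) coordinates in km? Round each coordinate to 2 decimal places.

(12.28, 1.41)

Leg 1 (087°, 9 km): east 9 sin 87° = 8.99, north 9 cos 87° = 0.47
Leg 2 (004°, 5 km): east 5 sin 4° = 0.35, north 5 cos 4° = 4.99
Leg 3 (144°, 5 km): east 5 sin 144° = 2.94, north 5 cos 144° = -4.05
Summing: 12.28 km east, 1.41 km north → (12.28, 1.41).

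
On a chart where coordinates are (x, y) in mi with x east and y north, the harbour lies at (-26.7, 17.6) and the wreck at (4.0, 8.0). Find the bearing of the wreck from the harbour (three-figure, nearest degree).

Δeast = 4.0 − -26.7 = 30.70; Δnorth = 8.0 − 17.6 = -9.60.
Bearing = atan2(Δeast, Δnorth) mod 360° = 107.36° ≈ 107°.

107°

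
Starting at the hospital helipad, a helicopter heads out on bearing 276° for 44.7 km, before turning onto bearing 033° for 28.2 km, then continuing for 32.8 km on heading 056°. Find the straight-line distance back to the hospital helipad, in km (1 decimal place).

46.7 km

Leg 1 (276°, 44.7 km): east 44.7 sin 276° = -44.46, north 44.7 cos 276° = 4.67
Leg 2 (033°, 28.2 km): east 28.2 sin 33° = 15.36, north 28.2 cos 33° = 23.65
Leg 3 (056°, 32.8 km): east 32.8 sin 56° = 27.19, north 32.8 cos 56° = 18.34
Net: -1.90 east, 46.66 north. Distance = √((-1.90)² + (46.66)²) = 46.703 km.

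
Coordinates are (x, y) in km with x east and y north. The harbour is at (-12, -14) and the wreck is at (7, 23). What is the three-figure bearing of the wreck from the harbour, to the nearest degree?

027°

Δeast = 7 − -12 = 19.00; Δnorth = 23 − -14 = 37.00.
Bearing = atan2(Δeast, Δnorth) mod 360° = 27.18° ≈ 027°.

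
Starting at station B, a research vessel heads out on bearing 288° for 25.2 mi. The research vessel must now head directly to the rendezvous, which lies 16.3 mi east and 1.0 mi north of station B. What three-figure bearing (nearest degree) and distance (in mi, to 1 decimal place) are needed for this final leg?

Leg 1 (288°, 25.2 mi): east 25.2 sin 288° = -23.97, north 25.2 cos 288° = 7.79
Current position: (-23.97, 7.79). Target: (16.3, 1.0). Remaining: Δeast = 40.27, Δnorth = -6.79.
Bearing = atan2(40.27, -6.79) mod 360° = 99.57°; distance = √((40.27)² + (-6.79)²) = 40.835 mi.

100°, 40.8 mi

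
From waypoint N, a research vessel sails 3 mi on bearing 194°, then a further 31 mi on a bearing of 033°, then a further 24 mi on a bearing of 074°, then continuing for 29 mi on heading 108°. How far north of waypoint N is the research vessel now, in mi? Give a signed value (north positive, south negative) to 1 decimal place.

20.7 mi

Leg 1 (194°, 3 mi): east 3 sin 194° = -0.73, north 3 cos 194° = -2.91
Leg 2 (033°, 31 mi): east 31 sin 33° = 16.88, north 31 cos 33° = 26.00
Leg 3 (074°, 24 mi): east 24 sin 74° = 23.07, north 24 cos 74° = 6.62
Leg 4 (108°, 29 mi): east 29 sin 108° = 27.58, north 29 cos 108° = -8.96
Net north component: 20.74 mi.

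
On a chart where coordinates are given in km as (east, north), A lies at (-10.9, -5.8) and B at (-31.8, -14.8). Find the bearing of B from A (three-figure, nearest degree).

Δeast = -31.8 − -10.9 = -20.90; Δnorth = -14.8 − -5.8 = -9.00.
Bearing = atan2(Δeast, Δnorth) mod 360° = 246.70° ≈ 247°.

247°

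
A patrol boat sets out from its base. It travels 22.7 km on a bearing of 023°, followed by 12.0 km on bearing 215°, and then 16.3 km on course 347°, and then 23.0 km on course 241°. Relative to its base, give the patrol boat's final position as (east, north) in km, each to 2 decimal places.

(-21.80, 15.80)

Leg 1 (023°, 22.7 km): east 22.7 sin 23° = 8.87, north 22.7 cos 23° = 20.90
Leg 2 (215°, 12.0 km): east 12.0 sin 215° = -6.88, north 12.0 cos 215° = -9.83
Leg 3 (347°, 16.3 km): east 16.3 sin 347° = -3.67, north 16.3 cos 347° = 15.88
Leg 4 (241°, 23.0 km): east 23.0 sin 241° = -20.12, north 23.0 cos 241° = -11.15
Summing: -21.80 km east, 15.80 km north → (-21.80, 15.80).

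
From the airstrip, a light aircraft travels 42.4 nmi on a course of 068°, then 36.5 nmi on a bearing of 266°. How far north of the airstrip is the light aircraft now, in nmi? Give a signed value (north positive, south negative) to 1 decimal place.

13.3 nmi

Leg 1 (068°, 42.4 nmi): east 42.4 sin 68° = 39.31, north 42.4 cos 68° = 15.88
Leg 2 (266°, 36.5 nmi): east 36.5 sin 266° = -36.41, north 36.5 cos 266° = -2.55
Net north component: 13.34 nmi.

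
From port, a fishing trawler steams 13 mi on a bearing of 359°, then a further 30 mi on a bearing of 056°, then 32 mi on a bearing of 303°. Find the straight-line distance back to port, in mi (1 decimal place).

Leg 1 (359°, 13 mi): east 13 sin 359° = -0.23, north 13 cos 359° = 13.00
Leg 2 (056°, 30 mi): east 30 sin 56° = 24.87, north 30 cos 56° = 16.78
Leg 3 (303°, 32 mi): east 32 sin 303° = -26.84, north 32 cos 303° = 17.43
Net: -2.19 east, 47.20 north. Distance = √((-2.19)² + (47.20)²) = 47.253 mi.

47.3 mi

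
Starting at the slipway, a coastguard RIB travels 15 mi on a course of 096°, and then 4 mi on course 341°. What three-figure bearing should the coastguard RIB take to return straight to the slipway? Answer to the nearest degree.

Leg 1 (096°, 15 mi): east 15 sin 96° = 14.92, north 15 cos 96° = -1.57
Leg 2 (341°, 4 mi): east 4 sin 341° = -1.30, north 4 cos 341° = 3.78
Net displacement: 13.62 east, 2.21 north. Direction back to start is (-13.62, -2.21): bearing = atan2(-13.62, -2.21) mod 360° = 260.76° ≈ 261°.

261°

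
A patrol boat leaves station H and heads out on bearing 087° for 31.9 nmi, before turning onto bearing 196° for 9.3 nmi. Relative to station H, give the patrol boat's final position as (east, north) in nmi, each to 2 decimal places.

Leg 1 (087°, 31.9 nmi): east 31.9 sin 87° = 31.86, north 31.9 cos 87° = 1.67
Leg 2 (196°, 9.3 nmi): east 9.3 sin 196° = -2.56, north 9.3 cos 196° = -8.94
Summing: 29.29 nmi east, -7.27 nmi north → (29.29, -7.27).

(29.29, -7.27)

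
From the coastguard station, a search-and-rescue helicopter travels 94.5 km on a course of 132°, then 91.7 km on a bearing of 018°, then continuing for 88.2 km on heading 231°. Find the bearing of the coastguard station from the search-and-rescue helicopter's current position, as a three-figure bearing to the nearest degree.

316°

Leg 1 (132°, 94.5 km): east 94.5 sin 132° = 70.23, north 94.5 cos 132° = -63.23
Leg 2 (018°, 91.7 km): east 91.7 sin 18° = 28.34, north 91.7 cos 18° = 87.21
Leg 3 (231°, 88.2 km): east 88.2 sin 231° = -68.54, north 88.2 cos 231° = -55.51
Net displacement: 30.02 east, -31.53 north. Direction back to start is (-30.02, 31.53): bearing = atan2(-30.02, 31.53) mod 360° = 316.40° ≈ 316°.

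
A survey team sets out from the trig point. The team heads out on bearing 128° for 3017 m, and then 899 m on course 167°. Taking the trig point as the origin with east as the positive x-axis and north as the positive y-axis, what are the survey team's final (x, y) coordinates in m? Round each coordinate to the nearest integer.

Leg 1 (128°, 3017 m): east 3017 sin 128° = 2377.43, north 3017 cos 128° = -1857.45
Leg 2 (167°, 899 m): east 899 sin 167° = 202.23, north 899 cos 167° = -875.96
Summing: 2579.66 m east, -2733.41 m north → (2580, -2733).

(2580, -2733)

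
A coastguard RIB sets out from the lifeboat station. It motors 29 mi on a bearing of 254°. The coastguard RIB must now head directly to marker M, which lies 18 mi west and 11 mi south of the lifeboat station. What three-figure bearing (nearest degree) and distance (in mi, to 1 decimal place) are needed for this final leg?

107°, 10.3 mi

Leg 1 (254°, 29 mi): east 29 sin 254° = -27.88, north 29 cos 254° = -7.99
Current position: (-27.88, -7.99). Target: (-18, -11). Remaining: Δeast = 9.88, Δnorth = -3.01.
Bearing = atan2(9.88, -3.01) mod 360° = 106.93°; distance = √((9.88)² + (-3.01)²) = 10.324 mi.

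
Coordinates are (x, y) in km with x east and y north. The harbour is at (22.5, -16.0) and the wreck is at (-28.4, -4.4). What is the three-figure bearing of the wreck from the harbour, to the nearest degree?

Δeast = -28.4 − 22.5 = -50.90; Δnorth = -4.4 − -16.0 = 11.60.
Bearing = atan2(Δeast, Δnorth) mod 360° = 282.84° ≈ 283°.

283°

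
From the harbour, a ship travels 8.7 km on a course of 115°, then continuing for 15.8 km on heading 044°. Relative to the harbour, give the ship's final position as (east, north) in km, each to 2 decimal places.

Leg 1 (115°, 8.7 km): east 8.7 sin 115° = 7.88, north 8.7 cos 115° = -3.68
Leg 2 (044°, 15.8 km): east 15.8 sin 44° = 10.98, north 15.8 cos 44° = 11.37
Summing: 18.86 km east, 7.69 km north → (18.86, 7.69).

(18.86, 7.69)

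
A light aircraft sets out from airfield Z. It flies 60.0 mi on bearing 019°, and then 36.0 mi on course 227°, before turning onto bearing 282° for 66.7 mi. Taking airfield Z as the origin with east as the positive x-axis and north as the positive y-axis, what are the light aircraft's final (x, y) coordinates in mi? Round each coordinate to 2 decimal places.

Leg 1 (019°, 60.0 mi): east 60.0 sin 19° = 19.53, north 60.0 cos 19° = 56.73
Leg 2 (227°, 36.0 mi): east 36.0 sin 227° = -26.33, north 36.0 cos 227° = -24.55
Leg 3 (282°, 66.7 mi): east 66.7 sin 282° = -65.24, north 66.7 cos 282° = 13.87
Summing: -72.04 mi east, 46.05 mi north → (-72.04, 46.05).

(-72.04, 46.05)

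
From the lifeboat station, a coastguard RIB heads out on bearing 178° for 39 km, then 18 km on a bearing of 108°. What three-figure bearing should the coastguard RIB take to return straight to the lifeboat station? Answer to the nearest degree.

337°

Leg 1 (178°, 39 km): east 39 sin 178° = 1.36, north 39 cos 178° = -38.98
Leg 2 (108°, 18 km): east 18 sin 108° = 17.12, north 18 cos 108° = -5.56
Net displacement: 18.48 east, -44.54 north. Direction back to start is (-18.48, 44.54): bearing = atan2(-18.48, 44.54) mod 360° = 337.47° ≈ 337°.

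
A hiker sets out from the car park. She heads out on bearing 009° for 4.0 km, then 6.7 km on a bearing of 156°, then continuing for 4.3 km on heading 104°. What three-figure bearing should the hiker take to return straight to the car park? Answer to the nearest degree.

293°

Leg 1 (009°, 4.0 km): east 4.0 sin 9° = 0.63, north 4.0 cos 9° = 3.95
Leg 2 (156°, 6.7 km): east 6.7 sin 156° = 2.73, north 6.7 cos 156° = -6.12
Leg 3 (104°, 4.3 km): east 4.3 sin 104° = 4.17, north 4.3 cos 104° = -1.04
Net displacement: 7.52 east, -3.21 north. Direction back to start is (-7.52, 3.21): bearing = atan2(-7.52, 3.21) mod 360° = 293.11° ≈ 293°.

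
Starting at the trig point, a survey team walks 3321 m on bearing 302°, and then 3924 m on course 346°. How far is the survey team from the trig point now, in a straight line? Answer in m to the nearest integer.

Leg 1 (302°, 3321 m): east 3321 sin 302° = -2816.37, north 3321 cos 302° = 1759.86
Leg 2 (346°, 3924 m): east 3924 sin 346° = -949.30, north 3924 cos 346° = 3807.44
Net: -3765.67 east, 5567.30 north. Distance = √((-3765.67)² + (5567.30)²) = 6721.244 m.

6721 m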